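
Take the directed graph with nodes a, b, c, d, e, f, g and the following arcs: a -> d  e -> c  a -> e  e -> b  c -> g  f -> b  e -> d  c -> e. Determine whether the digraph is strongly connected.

There is no directed path from e to f, so the graph is not strongly connected.

No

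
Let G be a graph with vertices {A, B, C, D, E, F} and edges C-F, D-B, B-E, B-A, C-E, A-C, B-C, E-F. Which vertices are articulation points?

Removing B increases the component count from 1 to 2, so B is a cut vertex.
By contrast removing D leaves 1 component; it is not a cut vertex. No other vertex is a cut vertex either.

B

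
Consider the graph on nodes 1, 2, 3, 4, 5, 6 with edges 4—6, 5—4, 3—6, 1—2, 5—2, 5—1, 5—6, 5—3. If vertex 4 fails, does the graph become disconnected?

No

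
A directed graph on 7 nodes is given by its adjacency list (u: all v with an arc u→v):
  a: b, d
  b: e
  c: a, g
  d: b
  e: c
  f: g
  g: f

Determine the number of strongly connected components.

{a, b, c, d, e} are all mutually reachable — one SCC of size 5.
{f, g} are all mutually reachable — one SCC of size 2.
That gives 2 strongly connected components.

2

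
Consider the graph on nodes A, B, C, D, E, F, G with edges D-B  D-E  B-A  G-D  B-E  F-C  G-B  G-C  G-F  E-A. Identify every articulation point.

G

Removing G increases the component count from 1 to 2, so G is a cut vertex.
By contrast removing D leaves 1 component; it is not a cut vertex. No other vertex is a cut vertex either.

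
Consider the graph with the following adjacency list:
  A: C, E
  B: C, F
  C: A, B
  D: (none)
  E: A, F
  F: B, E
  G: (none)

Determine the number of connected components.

D is isolated — a component by itself.
G is isolated — a component by itself.
Starting from A we can reach A, B, C, E, F. That is one component of size 5.
Total: 3 components.

3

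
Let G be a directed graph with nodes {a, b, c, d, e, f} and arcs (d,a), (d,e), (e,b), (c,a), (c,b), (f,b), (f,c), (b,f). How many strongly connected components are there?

4

{b, c, f} are all mutually reachable — one SCC of size 3.
{d} is an SCC by itself.
{a} is an SCC by itself.
{e} is an SCC by itself.
That gives 4 strongly connected components.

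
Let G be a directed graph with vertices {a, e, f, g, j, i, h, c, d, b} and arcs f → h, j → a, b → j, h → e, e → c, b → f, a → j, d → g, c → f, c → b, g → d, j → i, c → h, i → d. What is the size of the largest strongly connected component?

5

{b, c, e, f, h} are all mutually reachable — one SCC of size 5.
{a, j} are all mutually reachable — one SCC of size 2.
{d, g} are all mutually reachable — one SCC of size 2.
{i} is an SCC by itself.
The largest has 5 vertices.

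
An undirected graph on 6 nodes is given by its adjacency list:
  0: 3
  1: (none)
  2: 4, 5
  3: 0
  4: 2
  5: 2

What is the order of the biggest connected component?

3

1 is isolated — a component by itself.
Starting from 0 we can reach 0, 3. That is one component of size 2.
Starting from 2 we can reach 2, 4, 5. That is one component of size 3.
The largest has 3 vertices.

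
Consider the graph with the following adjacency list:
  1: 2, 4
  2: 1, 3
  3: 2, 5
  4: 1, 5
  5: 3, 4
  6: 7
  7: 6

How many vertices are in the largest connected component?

Starting from 6 we can reach 6, 7. That is one component of size 2.
Starting from 1 we can reach 1, 2, 3, 4, 5. That is one component of size 5.
The largest has 5 vertices.

5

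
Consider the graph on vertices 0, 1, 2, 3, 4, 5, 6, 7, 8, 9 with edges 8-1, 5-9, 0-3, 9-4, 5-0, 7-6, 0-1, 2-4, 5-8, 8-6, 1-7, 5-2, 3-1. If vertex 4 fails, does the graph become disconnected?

Deleting 4 leaves 1 component (was 1) (its neighbors 2, 9 remain connected to each other), so 4 is not a cut vertex.

No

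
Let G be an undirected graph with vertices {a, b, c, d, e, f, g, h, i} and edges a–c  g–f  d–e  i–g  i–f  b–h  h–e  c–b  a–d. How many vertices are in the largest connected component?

6

Starting from f we can reach f, g, i. That is one component of size 3.
Starting from a we can reach a, b, c, d, e, h. That is one component of size 6.
The largest has 6 vertices.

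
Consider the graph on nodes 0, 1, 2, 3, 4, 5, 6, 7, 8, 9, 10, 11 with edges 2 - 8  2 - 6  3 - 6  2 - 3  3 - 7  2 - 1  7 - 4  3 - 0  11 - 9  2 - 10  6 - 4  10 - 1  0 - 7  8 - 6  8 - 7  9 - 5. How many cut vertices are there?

2

Removing 2 increases the component count from 2 to 3, so 2 is a cut vertex.
Removing 9 increases the component count from 2 to 3, so 9 is a cut vertex.
By contrast removing 10 leaves 2 components; it is not a cut vertex. No other vertex is a cut vertex either.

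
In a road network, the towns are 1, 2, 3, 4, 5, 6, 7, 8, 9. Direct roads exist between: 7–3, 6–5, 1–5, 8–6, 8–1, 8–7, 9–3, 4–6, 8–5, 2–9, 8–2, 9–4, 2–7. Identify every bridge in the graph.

The edges on the cycle 8-2-9-4-6-8 are not bridges since each lies on that cycle.
Every edge lies on some cycle, so there are no bridges.

none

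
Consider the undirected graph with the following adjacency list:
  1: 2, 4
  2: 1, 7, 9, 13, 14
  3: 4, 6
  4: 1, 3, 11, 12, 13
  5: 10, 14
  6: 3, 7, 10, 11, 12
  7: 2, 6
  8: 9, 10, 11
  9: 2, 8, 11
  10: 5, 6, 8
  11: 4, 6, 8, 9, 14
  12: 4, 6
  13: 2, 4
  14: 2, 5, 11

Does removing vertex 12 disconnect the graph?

Deleting 12 leaves 1 component (was 1) (its neighbors 4, 6 remain connected to each other), so 12 is not a cut vertex.

No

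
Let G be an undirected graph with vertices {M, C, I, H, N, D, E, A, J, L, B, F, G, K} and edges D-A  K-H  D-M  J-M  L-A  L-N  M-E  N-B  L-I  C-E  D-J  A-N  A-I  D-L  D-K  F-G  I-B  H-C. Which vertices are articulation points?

D

Removing D increases the component count from 2 to 3, so D is a cut vertex.
By contrast removing E leaves 2 components; it is not a cut vertex. No other vertex is a cut vertex either.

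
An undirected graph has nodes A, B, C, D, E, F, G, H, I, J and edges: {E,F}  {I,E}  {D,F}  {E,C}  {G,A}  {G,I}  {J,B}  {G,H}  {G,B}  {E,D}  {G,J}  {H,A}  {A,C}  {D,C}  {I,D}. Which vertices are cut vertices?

G

Removing G increases the component count from 1 to 2, so G is a cut vertex.
By contrast removing A leaves 1 component; it is not a cut vertex. No other vertex is a cut vertex either.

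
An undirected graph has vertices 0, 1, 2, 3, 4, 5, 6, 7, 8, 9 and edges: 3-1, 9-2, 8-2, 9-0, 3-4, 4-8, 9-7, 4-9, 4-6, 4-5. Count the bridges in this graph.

The edges on the cycle 4-8-2-9-4 are not bridges since each lies on that cycle.
But removing 1-3 disconnects 1 from 3; removing 9-0 disconnects 9 from 0; removing 4-5 disconnects 4 from 5; removing 4-6 disconnects 4 from 6 — these are bridges.
In total 6 edges are bridges.

6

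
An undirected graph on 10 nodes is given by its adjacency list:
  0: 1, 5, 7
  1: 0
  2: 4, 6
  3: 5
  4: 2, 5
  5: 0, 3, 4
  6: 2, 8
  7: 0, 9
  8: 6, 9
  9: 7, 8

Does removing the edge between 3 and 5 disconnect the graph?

Yes

Removing 3-5 leaves no path between 3 and 5: the component count goes from 1 to 2. So it is a bridge.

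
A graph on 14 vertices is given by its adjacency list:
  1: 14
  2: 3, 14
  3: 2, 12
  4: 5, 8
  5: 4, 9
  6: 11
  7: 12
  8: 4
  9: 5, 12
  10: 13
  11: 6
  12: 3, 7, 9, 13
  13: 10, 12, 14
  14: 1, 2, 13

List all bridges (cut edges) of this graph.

1-14, 10-13, 11-6, 12-7, 12-9, 4-5, 4-8, 5-9

The edges on the cycle 2-3-12-13-14-2 are not bridges since each lies on that cycle.
But removing 4-8 disconnects 4 from 8; removing 13-10 disconnects 13 from 10; removing 12-9 disconnects 12 from 9; removing 5-4 disconnects 5 from 4 — these are bridges.
In total 8 edges are bridges.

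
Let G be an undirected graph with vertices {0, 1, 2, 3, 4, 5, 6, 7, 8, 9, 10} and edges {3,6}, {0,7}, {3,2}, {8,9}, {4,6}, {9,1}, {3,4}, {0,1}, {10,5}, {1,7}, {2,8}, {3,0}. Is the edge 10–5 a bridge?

Yes

Removing 10–5 leaves no path between 10 and 5: the component count goes from 2 to 3. So it is a bridge.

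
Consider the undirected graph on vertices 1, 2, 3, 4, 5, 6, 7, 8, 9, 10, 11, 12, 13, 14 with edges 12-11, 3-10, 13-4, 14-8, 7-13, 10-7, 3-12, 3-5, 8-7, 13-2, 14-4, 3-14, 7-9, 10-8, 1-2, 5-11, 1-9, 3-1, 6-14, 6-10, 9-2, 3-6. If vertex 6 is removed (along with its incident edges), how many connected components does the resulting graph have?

1

With 6 gone, the remaining components are: {1, 2, 3, 4, 5, 7, 8, 9, 10, 11, 12, 13, 14}.
That is 1 component.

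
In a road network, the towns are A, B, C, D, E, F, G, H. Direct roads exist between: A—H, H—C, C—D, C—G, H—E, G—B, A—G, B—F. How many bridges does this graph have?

4

The edges on the cycle A-H-C-G-A are not bridges since each lies on that cycle.
But removing B—F disconnects B from F; removing C—D disconnects C from D; removing G—B disconnects G from B; removing H—E disconnects H from E — these are bridges.
That makes 4 bridges.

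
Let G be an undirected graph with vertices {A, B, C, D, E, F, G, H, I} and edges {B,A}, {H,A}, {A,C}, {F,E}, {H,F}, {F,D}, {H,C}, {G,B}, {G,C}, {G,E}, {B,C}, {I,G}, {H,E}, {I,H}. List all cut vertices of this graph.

F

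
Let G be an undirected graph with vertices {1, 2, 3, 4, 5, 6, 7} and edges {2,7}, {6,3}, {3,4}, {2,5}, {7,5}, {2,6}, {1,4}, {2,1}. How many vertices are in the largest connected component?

7

Starting from 1 we can reach 1, 2, 3, 4, 5, 6, 7. That is one component of size 7.
The largest has 7 vertices.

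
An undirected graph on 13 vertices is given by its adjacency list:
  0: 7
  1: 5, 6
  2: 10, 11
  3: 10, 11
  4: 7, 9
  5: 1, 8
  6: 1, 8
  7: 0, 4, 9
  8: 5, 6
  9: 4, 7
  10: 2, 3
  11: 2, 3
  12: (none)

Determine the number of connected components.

4

12 is isolated — a component by itself.
Starting from 0 we can reach 0, 4, 7, 9. That is one component of size 4.
Starting from 2 we can reach 2, 3, 10, 11. That is one component of size 4.
Starting from 1 we can reach 1, 5, 6, 8. That is one component of size 4.
Total: 4 components.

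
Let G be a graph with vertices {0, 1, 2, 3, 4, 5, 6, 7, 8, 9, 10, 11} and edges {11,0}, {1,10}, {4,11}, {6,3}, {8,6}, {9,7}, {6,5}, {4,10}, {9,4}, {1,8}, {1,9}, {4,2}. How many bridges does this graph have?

The edges on the cycle 1-9-4-10-1 are not bridges since each lies on that cycle.
But removing 11—4 disconnects 11 from 4; removing 9—7 disconnects 9 from 7; removing 1—8 disconnects 1 from 8; removing 5—6 disconnects 5 from 6 — these are bridges.
In total 8 edges are bridges.

8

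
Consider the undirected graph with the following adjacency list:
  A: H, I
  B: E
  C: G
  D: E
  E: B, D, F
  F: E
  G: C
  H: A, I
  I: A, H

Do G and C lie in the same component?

Yes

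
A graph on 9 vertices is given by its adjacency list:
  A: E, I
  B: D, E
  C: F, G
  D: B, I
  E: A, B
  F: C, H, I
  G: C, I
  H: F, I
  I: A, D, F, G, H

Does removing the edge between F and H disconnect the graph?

No

After removing F-H, the path F-I-H still connects them, so the edge is not a bridge.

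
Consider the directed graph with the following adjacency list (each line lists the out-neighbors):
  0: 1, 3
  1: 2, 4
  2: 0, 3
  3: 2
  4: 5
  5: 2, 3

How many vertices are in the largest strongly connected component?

6

{0, 1, 2, 3, 4, 5} are all mutually reachable — one SCC of size 6.
The largest has 6 vertices.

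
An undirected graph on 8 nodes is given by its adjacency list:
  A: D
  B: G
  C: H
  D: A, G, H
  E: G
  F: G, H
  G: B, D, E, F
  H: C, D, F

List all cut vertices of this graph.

D, G, H

Removing D increases the component count from 1 to 2, so D is a cut vertex.
Removing G increases the component count from 1 to 3, so G is a cut vertex.
Removing H increases the component count from 1 to 2, so H is a cut vertex.
By contrast removing C leaves 1 component; it is not a cut vertex. No other vertex is a cut vertex either.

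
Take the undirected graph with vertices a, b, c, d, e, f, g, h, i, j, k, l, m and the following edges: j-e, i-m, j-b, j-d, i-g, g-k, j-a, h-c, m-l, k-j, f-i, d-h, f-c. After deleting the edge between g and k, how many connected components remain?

g and k are still connected via g-i-f-c-h-d-j-k, so the component count stays at 1.

1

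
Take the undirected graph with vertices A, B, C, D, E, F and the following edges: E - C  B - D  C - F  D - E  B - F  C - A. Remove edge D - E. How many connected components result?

1

D and E are still connected via D-B-F-C-E, so the component count stays at 1.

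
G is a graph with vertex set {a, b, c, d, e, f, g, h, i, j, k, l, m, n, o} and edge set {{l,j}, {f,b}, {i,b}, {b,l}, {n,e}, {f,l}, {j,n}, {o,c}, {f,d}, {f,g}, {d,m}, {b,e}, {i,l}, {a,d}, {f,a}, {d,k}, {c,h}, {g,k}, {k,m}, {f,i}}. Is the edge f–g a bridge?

After removing f–g, the path f-d-k-g still connects them, so the edge is not a bridge.

No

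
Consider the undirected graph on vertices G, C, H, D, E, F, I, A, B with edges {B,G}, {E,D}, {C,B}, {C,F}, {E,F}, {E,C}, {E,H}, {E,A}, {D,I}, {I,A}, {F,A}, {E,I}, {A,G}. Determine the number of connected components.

Starting from A we can reach A, B, C, D, E, F, G, H, I. That is one component of size 9.
Total: 1 component.

1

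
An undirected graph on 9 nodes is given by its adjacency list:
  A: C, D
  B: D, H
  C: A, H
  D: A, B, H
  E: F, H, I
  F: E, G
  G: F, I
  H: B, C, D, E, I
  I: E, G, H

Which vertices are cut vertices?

Removing H increases the component count from 1 to 2, so H is a cut vertex.
By contrast removing B leaves 1 component; it is not a cut vertex. No other vertex is a cut vertex either.

H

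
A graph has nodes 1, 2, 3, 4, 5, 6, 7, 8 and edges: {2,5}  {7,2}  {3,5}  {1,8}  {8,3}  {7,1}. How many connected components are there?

3

4 is isolated — a component by itself.
6 is isolated — a component by itself.
Starting from 1 we can reach 1, 2, 3, 5, 7, 8. That is one component of size 6.
Total: 3 components.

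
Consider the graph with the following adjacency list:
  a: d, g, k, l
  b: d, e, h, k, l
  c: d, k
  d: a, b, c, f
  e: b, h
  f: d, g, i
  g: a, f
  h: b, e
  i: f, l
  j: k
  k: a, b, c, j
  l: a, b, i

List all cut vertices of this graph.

Removing b increases the component count from 1 to 2, so b is a cut vertex.
Removing k increases the component count from 1 to 2, so k is a cut vertex.
By contrast removing d leaves 1 component; it is not a cut vertex. No other vertex is a cut vertex either.

b, k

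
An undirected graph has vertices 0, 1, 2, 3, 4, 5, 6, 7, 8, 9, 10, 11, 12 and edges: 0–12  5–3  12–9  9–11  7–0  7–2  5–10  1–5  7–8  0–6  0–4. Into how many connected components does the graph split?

Starting from 1 we can reach 1, 3, 5, 10. That is one component of size 4.
Starting from 0 we can reach 0, 2, 4, 6, 7, 8, 9, 11, 12. That is one component of size 9.
Total: 2 components.

2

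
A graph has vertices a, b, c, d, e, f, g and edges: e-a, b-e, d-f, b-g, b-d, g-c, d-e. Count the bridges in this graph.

4

The edges on the cycle b-d-e-b are not bridges since each lies on that cycle.
But removing d-f disconnects d from f; removing e-a disconnects e from a; removing g-c disconnects g from c; removing b-g disconnects b from g — these are bridges.
That makes 4 bridges.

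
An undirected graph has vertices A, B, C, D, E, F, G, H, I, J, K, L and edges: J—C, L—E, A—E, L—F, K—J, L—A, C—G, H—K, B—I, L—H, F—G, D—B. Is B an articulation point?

Deleting B raises the number of components from 2 to 3, so B is a cut vertex.

Yes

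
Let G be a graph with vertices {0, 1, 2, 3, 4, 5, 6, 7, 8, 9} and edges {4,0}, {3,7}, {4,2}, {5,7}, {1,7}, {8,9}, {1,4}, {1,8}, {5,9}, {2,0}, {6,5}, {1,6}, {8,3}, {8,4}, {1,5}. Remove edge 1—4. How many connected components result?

1

1 and 4 are still connected via 1-8-4, so the component count stays at 1.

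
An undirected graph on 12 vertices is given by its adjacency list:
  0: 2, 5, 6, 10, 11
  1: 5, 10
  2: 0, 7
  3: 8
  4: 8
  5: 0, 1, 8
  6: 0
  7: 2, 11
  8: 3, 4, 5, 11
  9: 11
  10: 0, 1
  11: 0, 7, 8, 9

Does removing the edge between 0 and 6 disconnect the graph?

Yes

Removing 0-6 leaves no path between 0 and 6: the component count goes from 1 to 2. So it is a bridge.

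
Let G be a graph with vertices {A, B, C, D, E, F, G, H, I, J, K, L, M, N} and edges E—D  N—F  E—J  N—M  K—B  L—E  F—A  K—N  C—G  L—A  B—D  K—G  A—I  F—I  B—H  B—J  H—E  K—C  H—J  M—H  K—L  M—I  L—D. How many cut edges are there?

The edges on the cycle K-C-G-K are not bridges since each lies on that cycle.
Every edge lies on some cycle, so there are no bridges.

0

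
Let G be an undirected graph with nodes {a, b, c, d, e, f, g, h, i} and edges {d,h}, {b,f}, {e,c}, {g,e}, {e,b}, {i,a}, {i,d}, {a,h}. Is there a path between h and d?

From h we can reach a, d, h, i, which includes d.

Yes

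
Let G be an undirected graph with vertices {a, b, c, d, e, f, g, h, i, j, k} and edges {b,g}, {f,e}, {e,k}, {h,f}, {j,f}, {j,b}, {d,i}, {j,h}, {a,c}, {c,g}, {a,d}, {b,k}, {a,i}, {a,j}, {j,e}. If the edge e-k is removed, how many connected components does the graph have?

1

e and k are still connected via e-j-b-k, so the component count stays at 1.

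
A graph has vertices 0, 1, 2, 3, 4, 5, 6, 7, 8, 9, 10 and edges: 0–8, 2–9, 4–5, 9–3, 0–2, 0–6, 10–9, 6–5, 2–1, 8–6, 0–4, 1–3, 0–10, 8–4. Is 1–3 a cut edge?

No

After removing 1–3, the path 1-2-9-3 still connects them, so the edge is not a bridge.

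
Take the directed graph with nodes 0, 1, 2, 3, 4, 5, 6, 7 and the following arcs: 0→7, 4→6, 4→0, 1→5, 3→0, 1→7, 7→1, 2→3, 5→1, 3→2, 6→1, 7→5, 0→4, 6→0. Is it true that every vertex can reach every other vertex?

No

There is no directed path from 4 to 3, so the graph is not strongly connected.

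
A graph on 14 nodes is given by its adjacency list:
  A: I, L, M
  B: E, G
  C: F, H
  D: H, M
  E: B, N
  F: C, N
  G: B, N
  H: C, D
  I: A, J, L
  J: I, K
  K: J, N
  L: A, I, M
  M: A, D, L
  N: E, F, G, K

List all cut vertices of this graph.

N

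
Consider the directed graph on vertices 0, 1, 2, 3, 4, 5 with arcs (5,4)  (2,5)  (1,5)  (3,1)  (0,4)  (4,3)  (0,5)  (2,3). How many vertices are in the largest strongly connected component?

{1, 3, 4, 5} are all mutually reachable — one SCC of size 4.
{0} is an SCC by itself.
{2} is an SCC by itself.
The largest has 4 vertices.

4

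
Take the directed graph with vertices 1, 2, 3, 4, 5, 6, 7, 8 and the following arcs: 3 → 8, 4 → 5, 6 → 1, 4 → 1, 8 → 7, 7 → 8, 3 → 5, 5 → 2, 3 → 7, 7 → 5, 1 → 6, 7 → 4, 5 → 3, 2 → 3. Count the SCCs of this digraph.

2

{2, 3, 4, 5, 7, 8} are all mutually reachable — one SCC of size 6.
{1, 6} are all mutually reachable — one SCC of size 2.
That gives 2 strongly connected components.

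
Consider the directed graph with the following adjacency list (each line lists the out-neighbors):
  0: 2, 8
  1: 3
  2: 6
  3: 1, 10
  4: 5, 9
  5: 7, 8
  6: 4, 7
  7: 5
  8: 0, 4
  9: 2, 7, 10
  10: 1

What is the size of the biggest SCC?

8

{0, 2, 4, 5, 6, 7, 8, 9} are all mutually reachable — one SCC of size 8.
{1, 3, 10} are all mutually reachable — one SCC of size 3.
The largest has 8 vertices.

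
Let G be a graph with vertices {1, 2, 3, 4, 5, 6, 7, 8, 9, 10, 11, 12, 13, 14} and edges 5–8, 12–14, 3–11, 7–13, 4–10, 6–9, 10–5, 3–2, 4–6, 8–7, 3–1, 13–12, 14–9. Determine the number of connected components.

2

Starting from 1 we can reach 1, 2, 3, 11. That is one component of size 4.
Starting from 4 we can reach 4, 5, 6, 7, 8, 9, 10, 12, 13, 14. That is one component of size 10.
Total: 2 components.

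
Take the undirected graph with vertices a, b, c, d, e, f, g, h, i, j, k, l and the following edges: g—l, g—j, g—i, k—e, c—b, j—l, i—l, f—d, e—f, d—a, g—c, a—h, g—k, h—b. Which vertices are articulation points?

g

Removing g increases the component count from 1 to 2, so g is a cut vertex.
By contrast removing h leaves 1 component; it is not a cut vertex. No other vertex is a cut vertex either.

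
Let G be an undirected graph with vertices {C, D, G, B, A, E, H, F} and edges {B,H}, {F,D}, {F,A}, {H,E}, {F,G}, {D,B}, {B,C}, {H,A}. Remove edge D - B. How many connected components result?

1

D and B are still connected via D-F-A-H-B, so the component count stays at 1.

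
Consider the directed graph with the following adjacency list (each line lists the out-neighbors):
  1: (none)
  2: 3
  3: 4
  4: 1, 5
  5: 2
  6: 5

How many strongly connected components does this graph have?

3

{2, 3, 4, 5} are all mutually reachable — one SCC of size 4.
{6} is an SCC by itself.
{1} is an SCC by itself.
That gives 3 strongly connected components.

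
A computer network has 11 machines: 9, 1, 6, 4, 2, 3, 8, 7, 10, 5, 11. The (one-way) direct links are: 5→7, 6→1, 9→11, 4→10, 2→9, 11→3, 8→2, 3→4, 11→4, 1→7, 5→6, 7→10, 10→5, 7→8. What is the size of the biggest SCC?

{1, 2, 3, 4, 5, 6, 7, 8, 9, 10, 11} are all mutually reachable — one SCC of size 11.
The largest has 11 vertices.

11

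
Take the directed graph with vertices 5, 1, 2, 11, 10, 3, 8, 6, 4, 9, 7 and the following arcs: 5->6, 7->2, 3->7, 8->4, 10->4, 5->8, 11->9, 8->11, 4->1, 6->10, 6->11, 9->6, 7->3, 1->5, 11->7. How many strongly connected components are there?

{1, 4, 5, 6, 8, 9, 10, 11} are all mutually reachable — one SCC of size 8.
{3, 7} are all mutually reachable — one SCC of size 2.
{2} is an SCC by itself.
That gives 3 strongly connected components.

3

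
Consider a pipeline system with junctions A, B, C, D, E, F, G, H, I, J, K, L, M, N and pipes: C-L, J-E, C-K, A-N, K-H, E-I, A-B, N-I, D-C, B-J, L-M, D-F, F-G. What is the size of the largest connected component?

Starting from A we can reach A, B, E, I, J, N. That is one component of size 6.
Starting from C we can reach C, D, F, G, H, K, L, M. That is one component of size 8.
The largest has 8 vertices.

8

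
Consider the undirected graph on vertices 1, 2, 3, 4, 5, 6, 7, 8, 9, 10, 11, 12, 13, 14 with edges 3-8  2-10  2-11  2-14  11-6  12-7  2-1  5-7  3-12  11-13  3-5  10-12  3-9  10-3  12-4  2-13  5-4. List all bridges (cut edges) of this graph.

1-2, 10-2, 11-6, 14-2, 3-8, 3-9

The edges on the cycle 10-3-5-4-12-10 are not bridges since each lies on that cycle.
But removing 2-14 disconnects 2 from 14; removing 3-9 disconnects 3 from 9; removing 8-3 disconnects 8 from 3; removing 6-11 disconnects 6 from 11 — these are bridges.
In total 6 edges are bridges.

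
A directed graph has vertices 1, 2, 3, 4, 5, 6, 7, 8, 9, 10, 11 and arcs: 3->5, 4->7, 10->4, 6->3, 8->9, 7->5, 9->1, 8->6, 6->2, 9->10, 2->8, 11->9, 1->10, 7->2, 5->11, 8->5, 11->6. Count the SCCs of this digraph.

{1, 2, 3, 4, 5, 6, 7, 8, 9, 10, 11} are all mutually reachable — one SCC of size 11.
That gives 1 strongly connected component.

1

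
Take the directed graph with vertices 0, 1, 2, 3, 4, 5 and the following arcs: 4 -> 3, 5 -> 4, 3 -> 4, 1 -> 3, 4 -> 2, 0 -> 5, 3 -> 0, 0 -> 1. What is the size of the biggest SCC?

{0, 1, 3, 4, 5} are all mutually reachable — one SCC of size 5.
{2} is an SCC by itself.
The largest has 5 vertices.

5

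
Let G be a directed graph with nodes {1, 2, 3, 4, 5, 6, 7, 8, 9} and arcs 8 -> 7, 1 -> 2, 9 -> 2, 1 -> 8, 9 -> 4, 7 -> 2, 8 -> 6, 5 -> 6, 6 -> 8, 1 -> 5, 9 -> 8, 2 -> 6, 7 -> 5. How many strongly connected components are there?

5

{2, 5, 6, 7, 8} are all mutually reachable — one SCC of size 5.
{1} is an SCC by itself.
{3} is an SCC by itself.
{4} is an SCC by itself.
{9} is an SCC by itself.
That gives 5 strongly connected components.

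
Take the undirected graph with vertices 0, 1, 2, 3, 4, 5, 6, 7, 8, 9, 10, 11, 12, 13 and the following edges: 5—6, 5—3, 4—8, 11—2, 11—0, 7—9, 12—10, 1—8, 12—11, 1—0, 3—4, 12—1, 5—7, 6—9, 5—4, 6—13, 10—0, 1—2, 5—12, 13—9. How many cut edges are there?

0

The edges on the cycle 6-13-9-6 are not bridges since each lies on that cycle.
Every edge lies on some cycle, so there are no bridges.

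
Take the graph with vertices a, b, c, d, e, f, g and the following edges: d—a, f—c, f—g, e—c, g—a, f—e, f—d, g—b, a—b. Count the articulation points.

Removing f increases the component count from 1 to 2, so f is a cut vertex.
By contrast removing d leaves 1 component; it is not a cut vertex. No other vertex is a cut vertex either.

1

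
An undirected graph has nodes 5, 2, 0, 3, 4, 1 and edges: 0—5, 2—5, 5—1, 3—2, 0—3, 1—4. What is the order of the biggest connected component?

6

Starting from 0 we can reach 0, 1, 2, 3, 4, 5. That is one component of size 6.
The largest has 6 vertices.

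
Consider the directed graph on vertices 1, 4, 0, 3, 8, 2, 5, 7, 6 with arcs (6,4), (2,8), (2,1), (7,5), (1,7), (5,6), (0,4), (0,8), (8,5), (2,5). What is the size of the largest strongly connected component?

{8} is an SCC by itself.
{1} is an SCC by itself.
{6} is an SCC by itself.
{2} is an SCC by itself.
{0} is an SCC by itself.
(and 4 more singleton SCCs)
The largest has 1 vertex.

1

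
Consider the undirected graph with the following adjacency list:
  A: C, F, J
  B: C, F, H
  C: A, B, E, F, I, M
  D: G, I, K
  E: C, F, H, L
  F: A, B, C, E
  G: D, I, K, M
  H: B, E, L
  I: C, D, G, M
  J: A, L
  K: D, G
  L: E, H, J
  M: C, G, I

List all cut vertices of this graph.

C

Removing C increases the component count from 1 to 2, so C is a cut vertex.
By contrast removing E leaves 1 component; it is not a cut vertex. No other vertex is a cut vertex either.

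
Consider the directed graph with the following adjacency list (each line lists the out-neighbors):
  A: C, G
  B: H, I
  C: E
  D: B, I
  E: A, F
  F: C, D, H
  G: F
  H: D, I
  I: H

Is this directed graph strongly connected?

No

There is no directed path from H to C, so the graph is not strongly connected.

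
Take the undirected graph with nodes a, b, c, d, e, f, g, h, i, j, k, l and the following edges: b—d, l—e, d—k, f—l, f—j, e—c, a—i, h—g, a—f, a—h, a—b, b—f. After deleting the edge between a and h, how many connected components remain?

Before removal there is 1 component.
a—h is a bridge — removing it separates a's side from h's side.
After removal: 2 components.

2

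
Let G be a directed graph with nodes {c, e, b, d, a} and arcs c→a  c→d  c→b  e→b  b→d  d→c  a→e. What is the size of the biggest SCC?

5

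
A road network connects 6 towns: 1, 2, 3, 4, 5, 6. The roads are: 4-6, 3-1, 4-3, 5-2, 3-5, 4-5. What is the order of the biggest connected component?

6

Starting from 1 we can reach 1, 2, 3, 4, 5, 6. That is one component of size 6.
The largest has 6 vertices.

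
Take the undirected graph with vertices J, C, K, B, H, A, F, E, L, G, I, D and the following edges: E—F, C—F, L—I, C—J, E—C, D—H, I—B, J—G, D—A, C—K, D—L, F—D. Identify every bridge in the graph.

A-D, B-I, C-J, C-K, D-F, D-H, D-L, G-J, I-L

The edges on the cycle E-C-F-E are not bridges since each lies on that cycle.
But removing D—L disconnects D from L; removing G—J disconnects G from J; removing C—K disconnects C from K; removing F—D disconnects F from D — these are bridges.
In total 9 edges are bridges.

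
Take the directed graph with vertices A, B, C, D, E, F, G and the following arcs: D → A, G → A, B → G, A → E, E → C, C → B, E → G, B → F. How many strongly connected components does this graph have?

3

{A, B, C, E, G} are all mutually reachable — one SCC of size 5.
{F} is an SCC by itself.
{D} is an SCC by itself.
That gives 3 strongly connected components.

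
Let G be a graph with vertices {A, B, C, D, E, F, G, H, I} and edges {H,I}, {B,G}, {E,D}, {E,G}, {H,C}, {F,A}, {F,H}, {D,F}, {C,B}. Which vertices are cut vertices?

Removing F increases the component count from 1 to 2, so F is a cut vertex.
Removing H increases the component count from 1 to 2, so H is a cut vertex.
By contrast removing I leaves 1 component; it is not a cut vertex. No other vertex is a cut vertex either.

F, H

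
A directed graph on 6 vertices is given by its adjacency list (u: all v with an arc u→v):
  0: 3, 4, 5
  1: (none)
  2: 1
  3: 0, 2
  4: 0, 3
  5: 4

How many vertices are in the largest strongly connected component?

4

{0, 3, 4, 5} are all mutually reachable — one SCC of size 4.
{2} is an SCC by itself.
{1} is an SCC by itself.
The largest has 4 vertices.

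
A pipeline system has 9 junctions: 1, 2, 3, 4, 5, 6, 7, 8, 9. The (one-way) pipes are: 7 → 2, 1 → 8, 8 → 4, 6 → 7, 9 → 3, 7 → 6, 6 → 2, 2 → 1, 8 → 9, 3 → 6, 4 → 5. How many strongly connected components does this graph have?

{1, 2, 3, 6, 7, 8, 9} are all mutually reachable — one SCC of size 7.
{5} is an SCC by itself.
{4} is an SCC by itself.
That gives 3 strongly connected components.

3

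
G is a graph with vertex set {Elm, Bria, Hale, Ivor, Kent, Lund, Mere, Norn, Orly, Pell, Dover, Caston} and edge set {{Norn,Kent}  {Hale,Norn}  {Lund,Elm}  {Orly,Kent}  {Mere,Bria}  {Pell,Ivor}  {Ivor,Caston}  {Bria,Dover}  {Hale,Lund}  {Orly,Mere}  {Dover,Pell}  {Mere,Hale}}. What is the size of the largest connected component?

Starting from Elm we can reach Elm, Bria, Hale, Ivor, Kent, Lund, Mere, Norn, Orly, Pell, Dover, Caston. That is one component of size 12.
The largest has 12 vertices.

12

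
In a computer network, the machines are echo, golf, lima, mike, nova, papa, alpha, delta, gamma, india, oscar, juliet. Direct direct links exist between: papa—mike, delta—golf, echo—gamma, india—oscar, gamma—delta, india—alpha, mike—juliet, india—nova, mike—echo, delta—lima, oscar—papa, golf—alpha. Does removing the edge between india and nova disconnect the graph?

Removing india—nova leaves no path between india and nova: the component count goes from 1 to 2. So it is a bridge.

Yes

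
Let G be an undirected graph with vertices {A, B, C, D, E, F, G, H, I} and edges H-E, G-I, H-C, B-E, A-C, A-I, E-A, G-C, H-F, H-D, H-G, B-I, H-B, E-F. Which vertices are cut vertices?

Removing H increases the component count from 1 to 2, so H is a cut vertex.
By contrast removing G leaves 1 component; it is not a cut vertex. No other vertex is a cut vertex either.

H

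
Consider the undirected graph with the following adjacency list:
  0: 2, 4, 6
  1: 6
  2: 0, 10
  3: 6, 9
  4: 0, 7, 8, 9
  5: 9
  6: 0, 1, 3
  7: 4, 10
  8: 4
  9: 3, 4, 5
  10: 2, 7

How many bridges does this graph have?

The edges on the cycle 0-6-3-9-4-0 are not bridges since each lies on that cycle.
But removing 9-5 disconnects 9 from 5; removing 8-4 disconnects 8 from 4; removing 6-1 disconnects 6 from 1 — these are bridges.
That makes 3 bridges.

3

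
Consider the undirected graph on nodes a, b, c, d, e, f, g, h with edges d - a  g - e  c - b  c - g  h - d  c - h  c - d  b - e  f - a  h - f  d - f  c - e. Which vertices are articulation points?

Removing c increases the component count from 1 to 2, so c is a cut vertex.
By contrast removing d leaves 1 component; it is not a cut vertex. No other vertex is a cut vertex either.

c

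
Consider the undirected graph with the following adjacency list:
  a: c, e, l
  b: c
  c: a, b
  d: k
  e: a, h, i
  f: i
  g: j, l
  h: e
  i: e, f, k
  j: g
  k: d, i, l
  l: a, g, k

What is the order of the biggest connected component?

12

Starting from a we can reach a, b, c, d, e, f, g, h, i, j, k, l. That is one component of size 12.
The largest has 12 vertices.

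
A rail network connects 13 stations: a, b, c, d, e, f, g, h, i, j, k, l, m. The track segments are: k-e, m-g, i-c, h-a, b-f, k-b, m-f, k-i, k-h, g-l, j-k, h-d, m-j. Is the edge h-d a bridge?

Yes

Removing h-d leaves no path between h and d: the component count goes from 1 to 2. So it is a bridge.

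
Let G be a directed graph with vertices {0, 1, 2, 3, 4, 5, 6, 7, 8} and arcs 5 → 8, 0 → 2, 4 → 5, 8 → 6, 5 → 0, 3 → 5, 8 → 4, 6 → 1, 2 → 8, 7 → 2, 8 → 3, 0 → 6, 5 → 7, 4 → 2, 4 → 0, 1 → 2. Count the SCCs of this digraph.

{0, 1, 2, 3, 4, 5, 6, 7, 8} are all mutually reachable — one SCC of size 9.
That gives 1 strongly connected component.

1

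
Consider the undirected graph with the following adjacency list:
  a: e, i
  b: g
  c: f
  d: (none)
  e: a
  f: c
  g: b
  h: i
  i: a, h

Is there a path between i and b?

No

The component containing i is {a, e, h, i}, and b is not in it.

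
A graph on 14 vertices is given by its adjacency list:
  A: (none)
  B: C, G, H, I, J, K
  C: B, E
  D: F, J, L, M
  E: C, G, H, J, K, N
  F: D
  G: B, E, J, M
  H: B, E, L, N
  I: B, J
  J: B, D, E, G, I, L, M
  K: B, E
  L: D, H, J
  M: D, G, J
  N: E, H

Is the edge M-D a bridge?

After removing M-D, the path M-J-D still connects them, so the edge is not a bridge.

No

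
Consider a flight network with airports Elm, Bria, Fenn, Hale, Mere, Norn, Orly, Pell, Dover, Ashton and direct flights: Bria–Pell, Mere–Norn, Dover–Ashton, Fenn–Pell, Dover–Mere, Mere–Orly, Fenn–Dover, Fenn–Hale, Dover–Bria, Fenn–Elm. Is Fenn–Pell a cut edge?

After removing Fenn–Pell, the path Fenn-Dover-Bria-Pell still connects them, so the edge is not a bridge.

No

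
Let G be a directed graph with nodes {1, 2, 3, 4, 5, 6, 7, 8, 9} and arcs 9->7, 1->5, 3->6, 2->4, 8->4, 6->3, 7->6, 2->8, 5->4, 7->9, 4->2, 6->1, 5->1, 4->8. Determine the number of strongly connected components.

4

{2, 4, 8} are all mutually reachable — one SCC of size 3.
{1, 5} are all mutually reachable — one SCC of size 2.
{7, 9} are all mutually reachable — one SCC of size 2.
{3, 6} are all mutually reachable — one SCC of size 2.
That gives 4 strongly connected components.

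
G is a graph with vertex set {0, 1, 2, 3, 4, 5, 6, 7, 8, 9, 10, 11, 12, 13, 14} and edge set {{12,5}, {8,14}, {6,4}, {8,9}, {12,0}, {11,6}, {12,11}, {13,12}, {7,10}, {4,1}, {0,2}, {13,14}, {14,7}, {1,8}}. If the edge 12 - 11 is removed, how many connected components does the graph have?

2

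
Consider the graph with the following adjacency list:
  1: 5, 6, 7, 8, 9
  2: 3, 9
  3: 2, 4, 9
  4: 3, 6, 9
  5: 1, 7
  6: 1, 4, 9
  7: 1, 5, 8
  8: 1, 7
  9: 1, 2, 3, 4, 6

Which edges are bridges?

none

The edges on the cycle 9-2-3-9 are not bridges since each lies on that cycle.
Every edge lies on some cycle, so there are no bridges.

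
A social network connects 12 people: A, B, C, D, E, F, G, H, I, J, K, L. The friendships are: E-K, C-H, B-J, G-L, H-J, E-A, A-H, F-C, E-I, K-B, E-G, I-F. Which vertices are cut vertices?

E, G

Removing E increases the component count from 2 to 3, so E is a cut vertex.
Removing G increases the component count from 2 to 3, so G is a cut vertex.
By contrast removing I leaves 2 components; it is not a cut vertex. No other vertex is a cut vertex either.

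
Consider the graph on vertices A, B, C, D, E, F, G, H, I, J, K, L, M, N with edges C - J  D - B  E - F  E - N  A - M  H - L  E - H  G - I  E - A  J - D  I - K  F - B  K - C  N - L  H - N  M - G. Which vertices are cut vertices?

E

Removing E increases the component count from 1 to 2, so E is a cut vertex.
By contrast removing I leaves 1 component; it is not a cut vertex. No other vertex is a cut vertex either.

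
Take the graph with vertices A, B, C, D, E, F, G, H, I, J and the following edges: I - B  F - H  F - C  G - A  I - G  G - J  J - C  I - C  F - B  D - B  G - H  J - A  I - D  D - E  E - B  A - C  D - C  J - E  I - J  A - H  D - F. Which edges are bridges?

The edges on the cycle J-A-C-J are not bridges since each lies on that cycle.
Every edge lies on some cycle, so there are no bridges.

none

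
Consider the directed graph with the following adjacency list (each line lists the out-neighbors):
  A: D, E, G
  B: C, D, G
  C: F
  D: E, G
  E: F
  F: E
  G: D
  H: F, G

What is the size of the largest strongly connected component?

2

{D, G} are all mutually reachable — one SCC of size 2.
{E, F} are all mutually reachable — one SCC of size 2.
{H} is an SCC by itself.
{A} is an SCC by itself.
{C} is an SCC by itself.
(and 1 more singleton SCC)
The largest has 2 vertices.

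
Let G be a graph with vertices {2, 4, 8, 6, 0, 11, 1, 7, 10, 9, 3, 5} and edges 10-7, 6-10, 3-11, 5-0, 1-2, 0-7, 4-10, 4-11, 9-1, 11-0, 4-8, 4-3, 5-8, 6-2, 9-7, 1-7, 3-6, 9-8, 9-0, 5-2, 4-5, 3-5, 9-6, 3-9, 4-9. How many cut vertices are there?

Removing 10, for instance, still leaves 1 component. No single vertex removal increases the component count — the graph has no articulation points.

0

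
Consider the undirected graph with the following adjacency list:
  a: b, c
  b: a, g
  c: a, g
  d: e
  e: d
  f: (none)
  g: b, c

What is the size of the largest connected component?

f is isolated — a component by itself.
Starting from d we can reach d, e. That is one component of size 2.
Starting from a we can reach a, b, c, g. That is one component of size 4.
The largest has 4 vertices.

4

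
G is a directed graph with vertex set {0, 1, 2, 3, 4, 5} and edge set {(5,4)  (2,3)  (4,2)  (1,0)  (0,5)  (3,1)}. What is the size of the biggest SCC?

{0, 1, 2, 3, 4, 5} are all mutually reachable — one SCC of size 6.
The largest has 6 vertices.

6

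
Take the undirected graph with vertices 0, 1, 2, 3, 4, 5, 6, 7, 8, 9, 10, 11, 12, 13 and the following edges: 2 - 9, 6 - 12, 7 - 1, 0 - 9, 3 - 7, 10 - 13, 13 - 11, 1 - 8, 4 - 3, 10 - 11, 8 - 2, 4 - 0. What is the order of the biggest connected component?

5 is isolated — a component by itself.
Starting from 6 we can reach 6, 12. That is one component of size 2.
Starting from 10 we can reach 10, 11, 13. That is one component of size 3.
Starting from 0 we can reach 0, 1, 2, 3, 4, 7, 8, 9. That is one component of size 8.
The largest has 8 vertices.

8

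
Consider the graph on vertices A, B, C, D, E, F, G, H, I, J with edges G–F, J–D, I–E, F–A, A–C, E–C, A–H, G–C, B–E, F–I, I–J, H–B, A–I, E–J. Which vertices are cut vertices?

J

Removing J increases the component count from 1 to 2, so J is a cut vertex.
By contrast removing E leaves 1 component; it is not a cut vertex. No other vertex is a cut vertex either.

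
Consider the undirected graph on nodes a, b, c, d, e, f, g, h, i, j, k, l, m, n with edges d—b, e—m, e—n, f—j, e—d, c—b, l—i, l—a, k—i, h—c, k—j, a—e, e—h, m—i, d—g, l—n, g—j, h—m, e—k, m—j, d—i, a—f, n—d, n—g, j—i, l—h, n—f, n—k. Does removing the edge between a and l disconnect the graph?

After removing a—l, the path a-e-n-l still connects them, so the edge is not a bridge.

No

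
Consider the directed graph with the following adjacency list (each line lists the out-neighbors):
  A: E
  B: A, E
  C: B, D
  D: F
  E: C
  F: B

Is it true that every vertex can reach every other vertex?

From F we can reach every vertex (A, B, C, D, E, F), and every vertex can reach F (A, B, C, D, E, F). So the whole graph is one strongly connected component.

Yes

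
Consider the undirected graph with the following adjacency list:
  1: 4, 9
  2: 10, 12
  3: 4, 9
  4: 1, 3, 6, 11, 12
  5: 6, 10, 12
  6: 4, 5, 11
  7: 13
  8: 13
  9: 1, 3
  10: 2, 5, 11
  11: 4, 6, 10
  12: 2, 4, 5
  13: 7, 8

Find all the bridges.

13-7, 13-8

The edges on the cycle 4-11-6-4 are not bridges since each lies on that cycle.
But removing 7-13 disconnects 7 from 13; removing 13-8 disconnects 13 from 8 — these are bridges.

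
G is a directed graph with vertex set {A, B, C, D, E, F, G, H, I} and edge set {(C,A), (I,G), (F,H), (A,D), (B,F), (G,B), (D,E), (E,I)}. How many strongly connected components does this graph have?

{D} is an SCC by itself.
{G} is an SCC by itself.
{E} is an SCC by itself.
{H} is an SCC by itself.
{B} is an SCC by itself.
(and 4 more singleton SCCs)
That gives 9 strongly connected components.

9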